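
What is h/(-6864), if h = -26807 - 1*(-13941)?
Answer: 6433/3432 ≈ 1.8744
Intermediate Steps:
h = -12866 (h = -26807 + 13941 = -12866)
h/(-6864) = -12866/(-6864) = -12866*(-1/6864) = 6433/3432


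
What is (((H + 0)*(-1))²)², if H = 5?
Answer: 625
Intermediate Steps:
(((H + 0)*(-1))²)² = (((5 + 0)*(-1))²)² = ((5*(-1))²)² = ((-5)²)² = 25² = 625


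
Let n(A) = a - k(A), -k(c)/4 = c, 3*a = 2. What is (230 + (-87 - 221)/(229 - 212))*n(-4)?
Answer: -165692/51 ≈ -3248.9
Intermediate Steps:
a = ⅔ (a = (⅓)*2 = ⅔ ≈ 0.66667)
k(c) = -4*c
n(A) = ⅔ + 4*A (n(A) = ⅔ - (-4)*A = ⅔ + 4*A)
(230 + (-87 - 221)/(229 - 212))*n(-4) = (230 + (-87 - 221)/(229 - 212))*(⅔ + 4*(-4)) = (230 - 308/17)*(⅔ - 16) = (230 - 308*1/17)*(-46/3) = (230 - 308/17)*(-46/3) = (3602/17)*(-46/3) = -165692/51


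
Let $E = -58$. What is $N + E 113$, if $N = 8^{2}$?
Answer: $-6490$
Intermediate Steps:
$N = 64$
$N + E 113 = 64 - 6554 = -6490$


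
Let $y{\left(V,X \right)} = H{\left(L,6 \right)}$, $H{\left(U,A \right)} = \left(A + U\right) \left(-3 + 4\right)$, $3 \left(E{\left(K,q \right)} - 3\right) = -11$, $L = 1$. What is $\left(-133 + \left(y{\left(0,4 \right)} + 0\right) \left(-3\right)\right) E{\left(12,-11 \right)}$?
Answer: $\frac{308}{3} \approx 102.67$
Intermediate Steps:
$E{\left(K,q \right)} = - \frac{2}{3}$ ($E{\left(K,q \right)} = 3 + \frac{1}{3} \left(-11\right) = 3 - \frac{11}{3} = - \frac{2}{3}$)
$H{\left(U,A \right)} = A + U$ ($H{\left(U,A \right)} = \left(A + U\right) 1 = A + U$)
$y{\left(V,X \right)} = 7$ ($y{\left(V,X \right)} = 6 + 1 = 7$)
$\left(-133 + \left(y{\left(0,4 \right)} + 0\right) \left(-3\right)\right) E{\left(12,-11 \right)} = \left(-133 + \left(7 + 0\right) \left(-3\right)\right) \left(- \frac{2}{3}\right) = \left(-133 + 7 \left(-3\right)\right) \left(- \frac{2}{3}\right) = \left(-133 - 21\right) \left(- \frac{2}{3}\right) = \left(-154\right) \left(- \frac{2}{3}\right) = \frac{308}{3}$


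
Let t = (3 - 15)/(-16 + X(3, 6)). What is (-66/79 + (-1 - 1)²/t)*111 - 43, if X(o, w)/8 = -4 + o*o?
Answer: -80875/79 ≈ -1023.7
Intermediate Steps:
X(o, w) = -32 + 8*o² (X(o, w) = 8*(-4 + o*o) = 8*(-4 + o²) = -32 + 8*o²)
t = -½ (t = (3 - 15)/(-16 + (-32 + 8*3²)) = -12/(-16 + (-32 + 8*9)) = -12/(-16 + (-32 + 72)) = -12/(-16 + 40) = -12/24 = -12*1/24 = -½ ≈ -0.50000)
(-66/79 + (-1 - 1)²/t)*111 - 43 = (-66/79 + (-1 - 1)²/(-½))*111 - 43 = (-66*1/79 + (-2)²*(-2))*111 - 43 = (-66/79 + 4*(-2))*111 - 43 = (-66/79 - 8)*111 - 43 = -698/79*111 - 43 = -77478/79 - 43 = -80875/79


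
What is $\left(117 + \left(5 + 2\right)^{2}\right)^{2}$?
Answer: $27556$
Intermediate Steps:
$\left(117 + \left(5 + 2\right)^{2}\right)^{2} = \left(117 + 7^{2}\right)^{2} = \left(117 + 49\right)^{2} = 166^{2} = 27556$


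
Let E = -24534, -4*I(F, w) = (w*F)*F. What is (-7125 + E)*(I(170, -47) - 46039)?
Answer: -9293056224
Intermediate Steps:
I(F, w) = -w*F²/4 (I(F, w) = -w*F*F/4 = -F*w*F/4 = -w*F²/4)
(-7125 + E)*(I(170, -47) - 46039) = (-7125 - 24534)*(-¼*(-47)*170² - 46039) = -31659*(-¼*(-47)*28900 - 46039) = -31659*(339575 - 46039) = -31659*293536 = -9293056224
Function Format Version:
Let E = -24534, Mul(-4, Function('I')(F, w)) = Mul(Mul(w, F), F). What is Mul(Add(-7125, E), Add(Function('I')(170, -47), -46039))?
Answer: -9293056224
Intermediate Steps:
Function('I')(F, w) = Mul(Rational(-1, 4), w, Pow(F, 2)) (Function('I')(F, w) = Mul(Rational(-1, 4), Mul(Mul(w, F), F)) = Mul(Rational(-1, 4), Mul(Mul(F, w), F)) = Mul(Rational(-1, 4), Mul(w, Pow(F, 2))) = Mul(Rational(-1, 4), w, Pow(F, 2)))
Mul(Add(-7125, E), Add(Function('I')(170, -47), -46039)) = Mul(Add(-7125, -24534), Add(Mul(Rational(-1, 4), -47, Pow(170, 2)), -46039)) = Mul(-31659, Add(Mul(Rational(-1, 4), -47, 28900), -46039)) = Mul(-31659, Add(339575, -46039)) = Mul(-31659, 293536) = -9293056224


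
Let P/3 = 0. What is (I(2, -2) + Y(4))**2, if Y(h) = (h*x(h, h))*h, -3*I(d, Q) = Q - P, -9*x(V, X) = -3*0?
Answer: 4/9 ≈ 0.44444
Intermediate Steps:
x(V, X) = 0 (x(V, X) = -(-1)*0/3 = -1/9*0 = 0)
P = 0 (P = 3*0 = 0)
I(d, Q) = -Q/3 (I(d, Q) = -(Q - 1*0)/3 = -(Q + 0)/3 = -Q/3)
Y(h) = 0 (Y(h) = (h*0)*h = 0*h = 0)
(I(2, -2) + Y(4))**2 = (-1/3*(-2) + 0)**2 = (2/3 + 0)**2 = (2/3)**2 = 4/9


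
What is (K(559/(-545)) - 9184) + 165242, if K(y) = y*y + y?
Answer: 46353135276/297025 ≈ 1.5606e+5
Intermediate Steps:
K(y) = y + y**2 (K(y) = y**2 + y = y + y**2)
(K(559/(-545)) - 9184) + 165242 = ((559/(-545))*(1 + 559/(-545)) - 9184) + 165242 = ((559*(-1/545))*(1 + 559*(-1/545)) - 9184) + 165242 = (-559*(1 - 559/545)/545 - 9184) + 165242 = (-559/545*(-14/545) - 9184) + 165242 = (7826/297025 - 9184) + 165242 = -2727869774/297025 + 165242 = 46353135276/297025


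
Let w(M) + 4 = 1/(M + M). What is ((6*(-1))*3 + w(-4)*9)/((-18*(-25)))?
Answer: -49/400 ≈ -0.12250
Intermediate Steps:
w(M) = -4 + 1/(2*M) (w(M) = -4 + 1/(M + M) = -4 + 1/(2*M))
((6*(-1))*3 + w(-4)*9)/((-18*(-25))) = ((6*(-1))*3 + (-4 + (½)/(-4))*9)/((-18*(-25))) = (-6*3 + (-4 + (½)*(-¼))*9)/450 = (-18 + (-4 - ⅛)*9)*(1/450) = (-18 - 33/8*9)*(1/450) = (-18 - 297/8)*(1/450) = -441/8*1/450 = -49/400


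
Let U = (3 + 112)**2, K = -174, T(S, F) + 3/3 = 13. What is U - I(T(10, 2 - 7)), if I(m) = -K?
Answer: 13051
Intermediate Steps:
T(S, F) = 12 (T(S, F) = -1 + 13 = 12)
U = 13225 (U = 115**2 = 13225)
I(m) = 174 (I(m) = -1*(-174) = 174)
U - I(T(10, 2 - 7)) = 13225 - 1*174 = 13225 - 174 = 13051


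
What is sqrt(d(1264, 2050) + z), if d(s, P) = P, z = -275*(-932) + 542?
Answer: 2*sqrt(64723) ≈ 508.81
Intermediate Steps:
z = 256842 (z = 256300 + 542 = 256842)
sqrt(d(1264, 2050) + z) = sqrt(2050 + 256842) = sqrt(258892) = 2*sqrt(64723)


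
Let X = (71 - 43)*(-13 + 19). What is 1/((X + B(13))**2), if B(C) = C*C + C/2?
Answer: 4/471969 ≈ 8.4751e-6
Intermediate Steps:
B(C) = C**2 + C/2 (B(C) = C**2 + C*(1/2) = C**2 + C/2)
X = 168 (X = 28*6 = 168)
1/((X + B(13))**2) = 1/((168 + 13*(1/2 + 13))**2) = 1/((168 + 13*(27/2))**2) = 1/((168 + 351/2)**2) = 1/((687/2)**2) = 1/(471969/4) = 4/471969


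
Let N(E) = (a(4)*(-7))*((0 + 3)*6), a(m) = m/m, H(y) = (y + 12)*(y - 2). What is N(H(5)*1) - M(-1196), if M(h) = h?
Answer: 1070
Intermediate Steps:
H(y) = (-2 + y)*(12 + y) (H(y) = (12 + y)*(-2 + y) = (-2 + y)*(12 + y))
a(m) = 1
N(E) = -126 (N(E) = (1*(-7))*((0 + 3)*6) = -21*6 = -7*18 = -126)
N(H(5)*1) - M(-1196) = -126 - 1*(-1196) = -126 + 1196 = 1070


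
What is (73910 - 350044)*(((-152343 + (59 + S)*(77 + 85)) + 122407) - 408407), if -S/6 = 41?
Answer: 129406609358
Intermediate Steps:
S = -246 (S = -6*41 = -246)
(73910 - 350044)*(((-152343 + (59 + S)*(77 + 85)) + 122407) - 408407) = (73910 - 350044)*(((-152343 + (59 - 246)*(77 + 85)) + 122407) - 408407) = -276134*(((-152343 - 187*162) + 122407) - 408407) = -276134*(((-152343 - 30294) + 122407) - 408407) = -276134*((-182637 + 122407) - 408407) = -276134*(-60230 - 408407) = -276134*(-468637) = 129406609358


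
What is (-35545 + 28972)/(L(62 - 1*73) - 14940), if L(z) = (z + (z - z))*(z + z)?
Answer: 6573/14698 ≈ 0.44720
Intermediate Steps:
L(z) = 2*z² (L(z) = (z + 0)*(2*z) = z*(2*z) = 2*z²)
(-35545 + 28972)/(L(62 - 1*73) - 14940) = (-35545 + 28972)/(2*(62 - 1*73)² - 14940) = -6573/(2*(62 - 73)² - 14940) = -6573/(2*(-11)² - 14940) = -6573/(2*121 - 14940) = -6573/(242 - 14940) = -6573/(-14698) = -6573*(-1/14698) = 6573/14698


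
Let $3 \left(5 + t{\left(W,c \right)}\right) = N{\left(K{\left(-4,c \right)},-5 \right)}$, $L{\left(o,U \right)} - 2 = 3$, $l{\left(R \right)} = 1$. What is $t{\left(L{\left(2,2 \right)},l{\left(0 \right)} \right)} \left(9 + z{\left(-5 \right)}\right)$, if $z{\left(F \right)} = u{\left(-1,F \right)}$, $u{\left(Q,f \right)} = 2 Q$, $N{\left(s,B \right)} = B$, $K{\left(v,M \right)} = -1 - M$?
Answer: $- \frac{140}{3} \approx -46.667$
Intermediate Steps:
$L{\left(o,U \right)} = 5$ ($L{\left(o,U \right)} = 2 + 3 = 5$)
$t{\left(W,c \right)} = - \frac{20}{3}$ ($t{\left(W,c \right)} = -5 + \frac{1}{3} \left(-5\right) = -5 - \frac{5}{3} = - \frac{20}{3}$)
$z{\left(F \right)} = -2$ ($z{\left(F \right)} = 2 \left(-1\right) = -2$)
$t{\left(L{\left(2,2 \right)},l{\left(0 \right)} \right)} \left(9 + z{\left(-5 \right)}\right) = - \frac{20 \left(9 - 2\right)}{3} = \left(- \frac{20}{3}\right) 7 = - \frac{140}{3}$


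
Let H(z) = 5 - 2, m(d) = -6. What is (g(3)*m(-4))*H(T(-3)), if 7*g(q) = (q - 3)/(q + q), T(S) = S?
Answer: 0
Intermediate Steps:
H(z) = 3
g(q) = (-3 + q)/(14*q) (g(q) = ((q - 3)/(q + q))/7 = ((-3 + q)/((2*q)))/7 = ((-3 + q)*(1/(2*q)))/7 = ((-3 + q)/(2*q))/7 = (-3 + q)/(14*q))
(g(3)*m(-4))*H(T(-3)) = (((1/14)*(-3 + 3)/3)*(-6))*3 = (((1/14)*(1/3)*0)*(-6))*3 = (0*(-6))*3 = 0*3 = 0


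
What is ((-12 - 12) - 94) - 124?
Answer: -242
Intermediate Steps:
((-12 - 12) - 94) - 124 = (-24 - 94) - 124 = -118 - 124 = -242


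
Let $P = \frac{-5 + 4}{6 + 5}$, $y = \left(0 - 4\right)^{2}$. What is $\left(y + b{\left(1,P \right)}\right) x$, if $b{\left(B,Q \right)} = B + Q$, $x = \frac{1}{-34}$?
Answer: $- \frac{93}{187} \approx -0.49733$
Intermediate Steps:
$y = 16$ ($y = \left(-4\right)^{2} = 16$)
$x = - \frac{1}{34} \approx -0.029412$
$P = - \frac{1}{11} \approx -0.090909$
$\left(y + b{\left(1,P \right)}\right) x = \left(16 + \left(1 - \frac{1}{11}\right)\right) \left(- \frac{1}{34}\right) = \left(16 + \frac{10}{11}\right) \left(- \frac{1}{34}\right) = \frac{186}{11} \left(- \frac{1}{34}\right) = - \frac{93}{187}$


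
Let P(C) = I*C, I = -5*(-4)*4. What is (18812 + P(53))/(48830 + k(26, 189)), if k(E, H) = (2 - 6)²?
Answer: 3842/8141 ≈ 0.47193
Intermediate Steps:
k(E, H) = 16 (k(E, H) = (-4)² = 16)
I = 80 (I = 20*4 = 80)
P(C) = 80*C
(18812 + P(53))/(48830 + k(26, 189)) = (18812 + 80*53)/(48830 + 16) = (18812 + 4240)/48846 = 23052*(1/48846) = 3842/8141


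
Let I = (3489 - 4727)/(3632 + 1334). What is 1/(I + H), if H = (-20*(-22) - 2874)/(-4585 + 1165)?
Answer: 4245930/1963321 ≈ 2.1626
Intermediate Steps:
I = -619/2483 (I = -1238/4966 = -1238*1/4966 = -619/2483 ≈ -0.24930)
H = 1217/1710 (H = (440 - 2874)/(-3420) = -2434*(-1/3420) = 1217/1710 ≈ 0.71170)
1/(I + H) = 1/(-619/2483 + 1217/1710) = 1/(1963321/4245930) = 4245930/1963321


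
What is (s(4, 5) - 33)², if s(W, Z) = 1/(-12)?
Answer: 157609/144 ≈ 1094.5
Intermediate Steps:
s(W, Z) = -1/12
(s(4, 5) - 33)² = (-1/12 - 33)² = (-397/12)² = 157609/144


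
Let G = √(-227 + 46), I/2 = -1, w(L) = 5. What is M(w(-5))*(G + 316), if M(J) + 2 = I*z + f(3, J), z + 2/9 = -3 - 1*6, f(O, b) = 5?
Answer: 60988/9 + 193*I*√181/9 ≈ 6776.4 + 288.51*I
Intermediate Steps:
I = -2 (I = 2*(-1) = -2)
z = -83/9 (z = -2/9 + (-3 - 1*6) = -2/9 + (-3 - 6) = -2/9 - 9 = -83/9 ≈ -9.2222)
G = I*√181 (G = √(-181) = I*√181 ≈ 13.454*I)
M(J) = 193/9 (M(J) = -2 + (-2*(-83/9) + 5) = -2 + (166/9 + 5) = -2 + 211/9 = 193/9)
M(w(-5))*(G + 316) = 193*(I*√181 + 316)/9 = 193*(316 + I*√181)/9 = 60988/9 + 193*I*√181/9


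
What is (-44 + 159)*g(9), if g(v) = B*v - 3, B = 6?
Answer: 5865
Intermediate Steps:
g(v) = -3 + 6*v (g(v) = 6*v - 3 = -3 + 6*v)
(-44 + 159)*g(9) = (-44 + 159)*(-3 + 6*9) = 115*(-3 + 54) = 115*51 = 5865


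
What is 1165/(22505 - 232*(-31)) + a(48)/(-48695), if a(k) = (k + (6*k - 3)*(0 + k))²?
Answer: -5596580021173/1446095415 ≈ -3870.1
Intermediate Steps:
a(k) = (k + k*(-3 + 6*k))² (a(k) = (k + (-3 + 6*k)*k)² = (k + k*(-3 + 6*k))²)
1165/(22505 - 232*(-31)) + a(48)/(-48695) = 1165/(22505 - 232*(-31)) + (4*48²*(-1 + 3*48)²)/(-48695) = 1165/(22505 - 1*(-7192)) + (4*2304*(-1 + 144)²)*(-1/48695) = 1165/(22505 + 7192) + (4*2304*143²)*(-1/48695) = 1165/29697 + (4*2304*20449)*(-1/48695) = 1165*(1/29697) + 188457984*(-1/48695) = 1165/29697 - 188457984/48695 = -5596580021173/1446095415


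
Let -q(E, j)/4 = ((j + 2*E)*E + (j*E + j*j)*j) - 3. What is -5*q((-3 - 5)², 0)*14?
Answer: 2292920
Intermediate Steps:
q(E, j) = 12 - 4*E*(j + 2*E) - 4*j*(j² + E*j) (q(E, j) = -4*(((j + 2*E)*E + (j*E + j*j)*j) - 3) = -4*((E*(j + 2*E) + (E*j + j²)*j) - 3) = -4*((E*(j + 2*E) + (j² + E*j)*j) - 3) = -4*((E*(j + 2*E) + j*(j² + E*j)) - 3) = -4*(-3 + E*(j + 2*E) + j*(j² + E*j)) = 12 - 4*E*(j + 2*E) - 4*j*(j² + E*j))
-5*q((-3 - 5)², 0)*14 = -5*(12 - 8*(-3 - 5)⁴ - 4*0³ - 4*(-3 - 5)²*0 - 4*(-3 - 5)²*0²)*14 = -5*(12 - 8*((-8)²)² - 4*0 - 4*(-8)²*0 - 4*(-8)²*0)*14 = -5*(12 - 8*64² + 0 - 4*64*0 - 4*64*0)*14 = -5*(12 - 8*4096 + 0 + 0 + 0)*14 = -5*(12 - 32768 + 0 + 0 + 0)*14 = -5*(-32756)*14 = 163780*14 = 2292920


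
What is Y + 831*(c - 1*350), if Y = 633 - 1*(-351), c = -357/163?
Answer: -47544825/163 ≈ -2.9169e+5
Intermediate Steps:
c = -357/163 (c = -357*1/163 = -357/163 ≈ -2.1902)
Y = 984 (Y = 633 + 351 = 984)
Y + 831*(c - 1*350) = 984 + 831*(-357/163 - 1*350) = 984 + 831*(-357/163 - 350) = 984 + 831*(-57407/163) = 984 - 47705217/163 = -47544825/163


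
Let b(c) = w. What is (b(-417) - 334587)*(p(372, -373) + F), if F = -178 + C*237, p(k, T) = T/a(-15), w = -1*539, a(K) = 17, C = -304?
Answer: 411606780090/17 ≈ 2.4212e+10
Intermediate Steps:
w = -539
b(c) = -539
p(k, T) = T/17
F = -72226 (F = -178 - 304*237 = -178 - 72048 = -72226)
(b(-417) - 334587)*(p(372, -373) + F) = (-539 - 334587)*((1/17)*(-373) - 72226) = -335126*(-373/17 - 72226) = -335126*(-1228215/17) = 411606780090/17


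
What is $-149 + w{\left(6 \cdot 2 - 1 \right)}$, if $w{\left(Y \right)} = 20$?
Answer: $-129$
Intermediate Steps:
$-149 + w{\left(6 \cdot 2 - 1 \right)} = -149 + 20 = -129$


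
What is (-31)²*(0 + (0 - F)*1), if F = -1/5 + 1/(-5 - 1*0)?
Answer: 1922/5 ≈ 384.40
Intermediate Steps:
F = -⅖ (F = -1*⅕ + 1/(-5 + 0) = -⅕ + 1/(-5) = -⅕ + 1*(-⅕) = -⅕ - ⅕ = -⅖ ≈ -0.40000)
(-31)²*(0 + (0 - F)*1) = (-31)²*(0 + (0 - 1*(-⅖))*1) = 961*(0 + (0 + ⅖)*1) = 961*(0 + (⅖)*1) = 961*(0 + ⅖) = 961*(⅖) = 1922/5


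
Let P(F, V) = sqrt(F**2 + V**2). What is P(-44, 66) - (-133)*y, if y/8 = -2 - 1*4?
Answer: -6384 + 22*sqrt(13) ≈ -6304.7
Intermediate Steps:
y = -48 (y = 8*(-2 - 1*4) = 8*(-2 - 4) = 8*(-6) = -48)
P(-44, 66) - (-133)*y = sqrt((-44)**2 + 66**2) - (-133)*(-48) = sqrt(1936 + 4356) - 1*6384 = sqrt(6292) - 6384 = 22*sqrt(13) - 6384 = -6384 + 22*sqrt(13)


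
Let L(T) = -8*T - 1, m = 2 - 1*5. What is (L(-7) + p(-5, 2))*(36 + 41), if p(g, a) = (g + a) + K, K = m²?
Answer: 4697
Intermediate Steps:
m = -3 (m = 2 - 5 = -3)
K = 9 (K = (-3)² = 9)
p(g, a) = 9 + a + g (p(g, a) = (g + a) + 9 = (a + g) + 9 = 9 + a + g)
L(T) = -1 - 8*T
(L(-7) + p(-5, 2))*(36 + 41) = ((-1 - 8*(-7)) + (9 + 2 - 5))*(36 + 41) = ((-1 + 56) + 6)*77 = (55 + 6)*77 = 61*77 = 4697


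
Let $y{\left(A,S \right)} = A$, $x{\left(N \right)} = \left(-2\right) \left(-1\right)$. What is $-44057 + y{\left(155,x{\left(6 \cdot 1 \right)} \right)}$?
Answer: $-43902$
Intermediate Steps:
$x{\left(N \right)} = 2$
$-44057 + y{\left(155,x{\left(6 \cdot 1 \right)} \right)} = -44057 + 155 = -43902$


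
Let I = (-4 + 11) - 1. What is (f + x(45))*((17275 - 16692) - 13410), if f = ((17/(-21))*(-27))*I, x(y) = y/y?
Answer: -11864975/7 ≈ -1.6950e+6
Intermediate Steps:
I = 6 (I = 7 - 1 = 6)
x(y) = 1
f = 918/7 (f = ((17/(-21))*(-27))*6 = ((17*(-1/21))*(-27))*6 = -17/21*(-27)*6 = (153/7)*6 = 918/7 ≈ 131.14)
(f + x(45))*((17275 - 16692) - 13410) = (918/7 + 1)*((17275 - 16692) - 13410) = 925*(583 - 13410)/7 = (925/7)*(-12827) = -11864975/7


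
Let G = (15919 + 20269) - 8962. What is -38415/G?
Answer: -38415/27226 ≈ -1.4110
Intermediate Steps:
G = 27226 (G = 36188 - 8962 = 27226)
-38415/G = -38415/27226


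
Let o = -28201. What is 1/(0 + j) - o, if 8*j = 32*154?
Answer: 17371817/616 ≈ 28201.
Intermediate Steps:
j = 616 (j = (32*154)/8 = (⅛)*4928 = 616)
1/(0 + j) - o = 1/(0 + 616) - 1*(-28201) = 1/616 + 28201 = 17371817/616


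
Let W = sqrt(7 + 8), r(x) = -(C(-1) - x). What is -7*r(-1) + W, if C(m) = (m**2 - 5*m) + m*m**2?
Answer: 42 + sqrt(15) ≈ 45.873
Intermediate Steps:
C(m) = m**2 + m**3 - 5*m (C(m) = (m**2 - 5*m) + m**3 = m**2 + m**3 - 5*m)
r(x) = -5 + x (r(x) = -(-(-5 - 1 + (-1)**2) - x) = -(-(-5 - 1 + 1) - x) = -(-1*(-5) - x) = -(5 - x) = -5 + x)
W = sqrt(15) ≈ 3.8730
-7*r(-1) + W = -7*(-5 - 1) + sqrt(15) = -7*(-6) + sqrt(15) = 42 + sqrt(15)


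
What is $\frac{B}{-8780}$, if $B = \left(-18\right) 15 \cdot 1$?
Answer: $\frac{27}{878} \approx 0.030752$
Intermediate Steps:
$B = -270$ ($B = \left(-270\right) 1 = -270$)
$\frac{B}{-8780} = - \frac{270}{-8780} = \left(-270\right) \left(- \frac{1}{8780}\right) = \frac{27}{878}$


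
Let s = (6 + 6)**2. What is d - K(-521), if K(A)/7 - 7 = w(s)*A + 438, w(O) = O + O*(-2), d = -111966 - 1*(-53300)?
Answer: -586949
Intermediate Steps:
s = 144 (s = 12**2 = 144)
d = -58666 (d = -111966 + 53300 = -58666)
w(O) = -O (w(O) = O - 2*O = -O)
K(A) = 3115 - 1008*A (K(A) = 49 + 7*((-1*144)*A + 438) = 49 + 7*(-144*A + 438) = 49 + 7*(438 - 144*A) = 49 + (3066 - 1008*A) = 3115 - 1008*A)
d - K(-521) = -58666 - (3115 - 1008*(-521)) = -58666 - (3115 + 525168) = -58666 - 1*528283 = -58666 - 528283 = -586949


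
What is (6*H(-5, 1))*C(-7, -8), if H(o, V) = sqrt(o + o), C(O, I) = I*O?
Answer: 336*I*sqrt(10) ≈ 1062.5*I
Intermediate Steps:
H(o, V) = sqrt(2)*sqrt(o) (H(o, V) = sqrt(2*o) = sqrt(2)*sqrt(o))
(6*H(-5, 1))*C(-7, -8) = (6*(sqrt(2)*sqrt(-5)))*(-8*(-7)) = (6*(sqrt(2)*(I*sqrt(5))))*56 = (6*(I*sqrt(10)))*56 = (6*I*sqrt(10))*56 = 336*I*sqrt(10)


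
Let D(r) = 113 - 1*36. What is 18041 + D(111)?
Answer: 18118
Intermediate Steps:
D(r) = 77 (D(r) = 113 - 36 = 77)
18041 + D(111) = 18041 + 77 = 18118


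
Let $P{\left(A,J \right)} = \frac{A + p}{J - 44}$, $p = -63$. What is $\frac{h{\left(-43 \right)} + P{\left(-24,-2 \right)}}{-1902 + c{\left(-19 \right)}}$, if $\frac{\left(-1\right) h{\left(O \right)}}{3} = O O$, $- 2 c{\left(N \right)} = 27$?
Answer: $\frac{85025}{29371} \approx 2.8949$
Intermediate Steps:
$P{\left(A,J \right)} = \frac{-63 + A}{-44 + J}$ ($P{\left(A,J \right)} = \frac{A - 63}{J - 44} = \frac{-63 + A}{-44 + J}$)
$c{\left(N \right)} = - \frac{27}{2}$ ($c{\left(N \right)} = \left(- \frac{1}{2}\right) 27 = - \frac{27}{2}$)
$h{\left(O \right)} = - 3 O^{2}$ ($h{\left(O \right)} = - 3 O O = - 3 O^{2}$)
$\frac{h{\left(-43 \right)} + P{\left(-24,-2 \right)}}{-1902 + c{\left(-19 \right)}} = \frac{- 3 \left(-43\right)^{2} + \frac{-63 - 24}{-44 - 2}}{-1902 - \frac{27}{2}} = \frac{\left(-3\right) 1849 + \frac{1}{-46} \left(-87\right)}{- \frac{3831}{2}} = \left(-5547 - - \frac{87}{46}\right) \left(- \frac{2}{3831}\right) = \left(-5547 + \frac{87}{46}\right) \left(- \frac{2}{3831}\right) = \left(- \frac{255075}{46}\right) \left(- \frac{2}{3831}\right) = \frac{85025}{29371}$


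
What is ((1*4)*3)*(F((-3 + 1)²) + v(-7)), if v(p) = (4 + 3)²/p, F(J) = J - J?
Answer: -84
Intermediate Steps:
F(J) = 0
v(p) = 49/p (v(p) = 7²/p = 49/p)
((1*4)*3)*(F((-3 + 1)²) + v(-7)) = ((1*4)*3)*(0 + 49/(-7)) = (4*3)*(0 + 49*(-⅐)) = 12*(0 - 7) = 12*(-7) = -84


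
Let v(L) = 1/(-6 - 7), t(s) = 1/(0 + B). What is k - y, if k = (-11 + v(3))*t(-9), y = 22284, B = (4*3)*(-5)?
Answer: -1448448/65 ≈ -22284.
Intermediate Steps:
B = -60 (B = 12*(-5) = -60)
t(s) = -1/60 (t(s) = 1/(0 - 60) = 1/(-60) = -1/60)
v(L) = -1/13 (v(L) = 1/(-13) = -1/13)
k = 12/65 (k = (-11 - 1/13)*(-1/60) = -144/13*(-1/60) = 12/65 ≈ 0.18462)
k - y = 12/65 - 1*22284 = 12/65 - 22284 = -1448448/65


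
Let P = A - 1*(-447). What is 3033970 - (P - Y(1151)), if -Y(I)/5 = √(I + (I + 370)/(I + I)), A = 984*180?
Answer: 2856403 - 5*√6102885146/2302 ≈ 2.8562e+6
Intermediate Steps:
A = 177120
Y(I) = -5*√(I + (370 + I)/(2*I)) (Y(I) = -5*√(I + (I + 370)/(I + I)) = -5*√(I + (370 + I)/((2*I))) = -5*√(I + (370 + I)*(1/(2*I))) = -5*√(I + (370 + I)/(2*I)))
P = 177567 (P = 177120 - 1*(-447) = 177120 + 447 = 177567)
3033970 - (P - Y(1151)) = 3033970 - (177567 - (-5)*√(2 + 4*1151 + 740/1151)/2) = 3033970 - (177567 - (-5)*√(2 + 4604 + 740*(1/1151))/2) = 3033970 - (177567 - (-5)*√(2 + 4604 + 740/1151)/2) = 3033970 - (177567 - (-5)*√(5302246/1151)/2) = 3033970 - (177567 - (-5)*√6102885146/1151/2) = 3033970 - (177567 - (-5)*√6102885146/2302) = 3033970 - (177567 + 5*√6102885146/2302) = 3033970 + (-177567 - 5*√6102885146/2302) = 2856403 - 5*√6102885146/2302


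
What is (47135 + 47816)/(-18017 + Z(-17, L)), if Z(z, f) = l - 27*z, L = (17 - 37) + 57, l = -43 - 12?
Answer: -94951/17613 ≈ -5.3910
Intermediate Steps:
l = -55
L = 37 (L = -20 + 57 = 37)
Z(z, f) = -55 - 27*z
(47135 + 47816)/(-18017 + Z(-17, L)) = (47135 + 47816)/(-18017 + (-55 - 27*(-17))) = 94951/(-18017 + (-55 + 459)) = 94951/(-18017 + 404) = 94951/(-17613) = 94951*(-1/17613) = -94951/17613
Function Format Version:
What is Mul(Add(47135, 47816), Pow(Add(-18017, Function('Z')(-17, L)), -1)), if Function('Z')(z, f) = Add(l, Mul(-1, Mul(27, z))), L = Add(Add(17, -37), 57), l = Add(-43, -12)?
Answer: Rational(-94951, 17613) ≈ -5.3910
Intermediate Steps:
l = -55
L = 37 (L = Add(-20, 57) = 37)
Function('Z')(z, f) = Add(-55, Mul(-27, z)) (Function('Z')(z, f) = Add(-55, Mul(-1, Mul(27, z))) = Add(-55, Mul(-27, z)))
Mul(Add(47135, 47816), Pow(Add(-18017, Function('Z')(-17, L)), -1)) = Mul(Add(47135, 47816), Pow(Add(-18017, Add(-55, Mul(-27, -17))), -1)) = Mul(94951, Pow(Add(-18017, Add(-55, 459)), -1)) = Mul(94951, Pow(Add(-18017, 404), -1)) = Mul(94951, Pow(-17613, -1)) = Mul(94951, Rational(-1, 17613)) = Rational(-94951, 17613)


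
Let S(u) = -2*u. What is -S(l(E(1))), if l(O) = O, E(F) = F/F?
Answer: 2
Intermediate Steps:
E(F) = 1
-S(l(E(1))) = -(-2) = -1*(-2) = 2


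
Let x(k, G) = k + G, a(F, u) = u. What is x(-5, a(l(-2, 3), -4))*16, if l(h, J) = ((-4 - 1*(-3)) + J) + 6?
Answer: -144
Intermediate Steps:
l(h, J) = 5 + J (l(h, J) = ((-4 + 3) + J) + 6 = (-1 + J) + 6 = 5 + J)
x(k, G) = G + k
x(-5, a(l(-2, 3), -4))*16 = (-4 - 5)*16 = -9*16 = -144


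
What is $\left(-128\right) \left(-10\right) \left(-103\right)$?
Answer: $-131840$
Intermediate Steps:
$\left(-128\right) \left(-10\right) \left(-103\right) = 1280 \left(-103\right) = -131840$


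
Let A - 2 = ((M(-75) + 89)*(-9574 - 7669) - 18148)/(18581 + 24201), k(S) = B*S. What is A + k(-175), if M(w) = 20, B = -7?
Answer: 50595879/42782 ≈ 1182.6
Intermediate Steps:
k(S) = -7*S
A = -1812071/42782 (A = 2 + ((20 + 89)*(-9574 - 7669) - 18148)/(18581 + 24201) = 2 + (109*(-17243) - 18148)/42782 = 2 + (-1879487 - 18148)*(1/42782) = 2 - 1897635*1/42782 = 2 - 1897635/42782 = -1812071/42782 ≈ -42.356)
A + k(-175) = -1812071/42782 - 7*(-175) = -1812071/42782 + 1225 = 50595879/42782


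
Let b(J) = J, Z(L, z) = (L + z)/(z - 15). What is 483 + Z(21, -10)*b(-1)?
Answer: 12086/25 ≈ 483.44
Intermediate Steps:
Z(L, z) = (L + z)/(-15 + z)
483 + Z(21, -10)*b(-1) = 483 + ((21 - 10)/(-15 - 10))*(-1) = 483 + (11/(-25))*(-1) = 483 - 1/25*11*(-1) = 483 - 11/25*(-1) = 483 + 11/25 = 12086/25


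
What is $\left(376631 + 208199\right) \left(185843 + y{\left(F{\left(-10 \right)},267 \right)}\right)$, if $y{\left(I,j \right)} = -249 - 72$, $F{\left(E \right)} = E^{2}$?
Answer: $108498831260$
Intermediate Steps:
$y{\left(I,j \right)} = -321$ ($y{\left(I,j \right)} = -249 - 72 = -321$)
$\left(376631 + 208199\right) \left(185843 + y{\left(F{\left(-10 \right)},267 \right)}\right) = \left(376631 + 208199\right) \left(185843 - 321\right) = 584830 \cdot 185522 = 108498831260$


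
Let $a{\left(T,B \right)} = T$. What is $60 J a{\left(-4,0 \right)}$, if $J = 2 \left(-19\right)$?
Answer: $9120$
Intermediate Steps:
$J = -38$
$60 J a{\left(-4,0 \right)} = 60 \left(-38\right) \left(-4\right) = \left(-2280\right) \left(-4\right) = 9120$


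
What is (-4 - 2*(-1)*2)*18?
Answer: 0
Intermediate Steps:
(-4 - 2*(-1)*2)*18 = (-4 + 2*2)*18 = (-4 + 4)*18 = 0*18 = 0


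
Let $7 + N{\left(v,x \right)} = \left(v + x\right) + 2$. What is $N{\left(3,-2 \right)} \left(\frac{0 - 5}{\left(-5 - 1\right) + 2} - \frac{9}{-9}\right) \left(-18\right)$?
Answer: $162$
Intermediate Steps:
$N{\left(v,x \right)} = -5 + v + x$ ($N{\left(v,x \right)} = -7 + \left(\left(v + x\right) + 2\right) = -7 + \left(2 + v + x\right) = -5 + v + x$)
$N{\left(3,-2 \right)} \left(\frac{0 - 5}{\left(-5 - 1\right) + 2} - \frac{9}{-9}\right) \left(-18\right) = \left(-5 + 3 - 2\right) \left(\frac{0 - 5}{\left(-5 - 1\right) + 2} - \frac{9}{-9}\right) \left(-18\right) = - 4 \left(- \frac{5}{-6 + 2} - -1\right) \left(-18\right) = - 4 \left(- \frac{5}{-4} + 1\right) \left(-18\right) = - 4 \left(\left(-5\right) \left(- \frac{1}{4}\right) + 1\right) \left(-18\right) = - 4 \left(\frac{5}{4} + 1\right) \left(-18\right) = \left(-4\right) \frac{9}{4} \left(-18\right) = \left(-9\right) \left(-18\right) = 162$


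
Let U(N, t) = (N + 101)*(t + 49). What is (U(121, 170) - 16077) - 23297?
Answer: 9244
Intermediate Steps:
U(N, t) = (49 + t)*(101 + N) (U(N, t) = (101 + N)*(49 + t) = (49 + t)*(101 + N))
(U(121, 170) - 16077) - 23297 = ((4949 + 49*121 + 101*170 + 121*170) - 16077) - 23297 = ((4949 + 5929 + 17170 + 20570) - 16077) - 23297 = (48618 - 16077) - 23297 = 32541 - 23297 = 9244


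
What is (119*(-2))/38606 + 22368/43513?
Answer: 426591457/839931439 ≈ 0.50789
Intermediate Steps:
(119*(-2))/38606 + 22368/43513 = -238*1/38606 + 22368*(1/43513) = -119/19303 + 22368/43513 = 426591457/839931439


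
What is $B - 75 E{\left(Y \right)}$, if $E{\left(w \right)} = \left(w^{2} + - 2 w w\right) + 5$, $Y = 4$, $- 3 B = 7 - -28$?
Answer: $\frac{2440}{3} \approx 813.33$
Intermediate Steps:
$B = - \frac{35}{3}$ ($B = - \frac{7 - -28}{3} = - \frac{7 + 28}{3} = \left(- \frac{1}{3}\right) 35 = - \frac{35}{3} \approx -11.667$)
$E{\left(w \right)} = 5 - w^{2}$ ($E{\left(w \right)} = \left(w^{2} - 2 w^{2}\right) + 5 = - w^{2} + 5 = 5 - w^{2}$)
$B - 75 E{\left(Y \right)} = - \frac{35}{3} - 75 \left(5 - 4^{2}\right) = - \frac{35}{3} - 75 \left(5 - 16\right) = - \frac{35}{3} - -825 = - \frac{35}{3} + 825 = \frac{2440}{3}$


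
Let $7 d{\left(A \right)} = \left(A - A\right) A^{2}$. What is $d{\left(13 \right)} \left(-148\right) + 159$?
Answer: $159$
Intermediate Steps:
$d{\left(A \right)} = 0$ ($d{\left(A \right)} = \frac{\left(A - A\right) A^{2}}{7} = \frac{0 A^{2}}{7} = \frac{1}{7} \cdot 0 = 0$)
$d{\left(13 \right)} \left(-148\right) + 159 = 0 \left(-148\right) + 159 = 0 + 159 = 159$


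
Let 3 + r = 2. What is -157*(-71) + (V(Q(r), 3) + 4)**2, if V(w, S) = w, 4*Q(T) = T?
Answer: 178577/16 ≈ 11161.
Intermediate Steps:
r = -1 (r = -3 + 2 = -1)
Q(T) = T/4
-157*(-71) + (V(Q(r), 3) + 4)**2 = -157*(-71) + ((1/4)*(-1) + 4)**2 = 11147 + (-1/4 + 4)**2 = 11147 + (15/4)**2 = 11147 + 225/16 = 178577/16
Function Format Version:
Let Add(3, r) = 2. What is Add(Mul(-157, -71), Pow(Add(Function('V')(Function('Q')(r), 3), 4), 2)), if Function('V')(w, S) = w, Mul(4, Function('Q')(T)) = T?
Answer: Rational(178577, 16) ≈ 11161.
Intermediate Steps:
r = -1 (r = Add(-3, 2) = -1)
Function('Q')(T) = Mul(Rational(1, 4), T)
Add(Mul(-157, -71), Pow(Add(Function('V')(Function('Q')(r), 3), 4), 2)) = Add(Mul(-157, -71), Pow(Add(Mul(Rational(1, 4), -1), 4), 2)) = Add(11147, Pow(Add(Rational(-1, 4), 4), 2)) = Add(11147, Pow(Rational(15, 4), 2)) = Add(11147, Rational(225, 16)) = Rational(178577, 16)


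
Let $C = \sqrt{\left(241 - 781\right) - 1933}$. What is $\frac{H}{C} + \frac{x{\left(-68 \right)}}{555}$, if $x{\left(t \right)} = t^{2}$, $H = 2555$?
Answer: $\frac{4624}{555} - \frac{2555 i \sqrt{2473}}{2473} \approx 8.3315 - 51.378 i$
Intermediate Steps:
$C = i \sqrt{2473}$ ($C = \sqrt{-540 - 1933} = \sqrt{-2473} = i \sqrt{2473} \approx 49.729 i$)
$\frac{H}{C} + \frac{x{\left(-68 \right)}}{555} = \frac{2555}{i \sqrt{2473}} + \frac{\left(-68\right)^{2}}{555} = 2555 \left(- \frac{i \sqrt{2473}}{2473}\right) + 4624 \cdot \frac{1}{555} = - \frac{2555 i \sqrt{2473}}{2473} + \frac{4624}{555} = \frac{4624}{555} - \frac{2555 i \sqrt{2473}}{2473}$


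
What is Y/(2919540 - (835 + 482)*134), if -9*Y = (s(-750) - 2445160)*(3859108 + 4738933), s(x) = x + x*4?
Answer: 10527914292655/12343779 ≈ 8.5289e+5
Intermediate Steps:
s(x) = 5*x (s(x) = x + 4*x = 5*x)
Y = 21055828585310/9 (Y = -(5*(-750) - 2445160)*(3859108 + 4738933)/9 = -(-3750 - 2445160)*8598041/9 = -(-2448910)*8598041/9 = -⅑*(-21055828585310) = 21055828585310/9 ≈ 2.3395e+12)
Y/(2919540 - (835 + 482)*134) = 21055828585310/(9*(2919540 - (835 + 482)*134)) = 21055828585310/(9*(2919540 - 1317*134)) = 21055828585310/(9*(2919540 - 1*176478)) = 21055828585310/(9*(2919540 - 176478)) = (21055828585310/9)/2743062 = (21055828585310/9)*(1/2743062) = 10527914292655/12343779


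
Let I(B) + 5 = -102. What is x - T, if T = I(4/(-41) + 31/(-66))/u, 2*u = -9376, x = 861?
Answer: 4036261/4688 ≈ 860.98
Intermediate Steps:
I(B) = -107 (I(B) = -5 - 102 = -107)
u = -4688 (u = (½)*(-9376) = -4688)
T = 107/4688 (T = -107/(-4688) = -107*(-1/4688) = 107/4688 ≈ 0.022824)
x - T = 861 - 1*107/4688 = 861 - 107/4688 = 4036261/4688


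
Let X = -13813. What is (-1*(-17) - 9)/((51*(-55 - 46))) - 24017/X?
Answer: 123601063/71150763 ≈ 1.7372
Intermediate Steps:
(-1*(-17) - 9)/((51*(-55 - 46))) - 24017/X = (-1*(-17) - 9)/((51*(-55 - 46))) - 24017/(-13813) = (17 - 9)/((51*(-101))) - 24017*(-1/13813) = 8/(-5151) + 24017/13813 = 8*(-1/5151) + 24017/13813 = -8/5151 + 24017/13813 = 123601063/71150763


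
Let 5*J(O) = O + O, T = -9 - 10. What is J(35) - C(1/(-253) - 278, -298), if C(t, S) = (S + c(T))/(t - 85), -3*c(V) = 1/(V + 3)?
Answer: 58097821/4408320 ≈ 13.179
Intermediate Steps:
T = -19
J(O) = 2*O/5 (J(O) = (O + O)/5 = (2*O)/5 = 2*O/5)
c(V) = -1/(3*(3 + V)) (c(V) = -1/(3*(V + 3)) = -1/(3*(3 + V)))
C(t, S) = (1/48 + S)/(-85 + t) (C(t, S) = (S - 1/(9 + 3*(-19)))/(t - 85) = (S - 1/(9 - 57))/(-85 + t) = (S - 1/(-48))/(-85 + t) = (S - 1*(-1/48))/(-85 + t) = (S + 1/48)/(-85 + t) = (1/48 + S)/(-85 + t))
J(35) - C(1/(-253) - 278, -298) = (⅖)*35 - (1/48 - 298)/(-85 + (1/(-253) - 278)) = 14 - (-14303)/((-85 + (-1/253 - 278))*48) = 14 - (-14303)/((-85 - 70335/253)*48) = 14 - (-14303)/((-91840/253)*48) = 14 - (-253)*(-14303)/(91840*48) = 14 - 1*3618659/4408320 = 14 - 3618659/4408320 = 58097821/4408320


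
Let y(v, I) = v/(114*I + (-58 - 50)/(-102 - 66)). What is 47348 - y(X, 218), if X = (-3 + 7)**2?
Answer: 16474120852/347937 ≈ 47348.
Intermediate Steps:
X = 16 (X = 4**2 = 16)
y(v, I) = v/(9/14 + 114*I) (y(v, I) = v/(114*I - 108/(-168)) = v/(114*I - 108*(-1/168)) = v/(114*I + 9/14) = v/(9/14 + 114*I))
47348 - y(X, 218) = 47348 - 14*16/(3*(3 + 532*218)) = 47348 - 14*16/(3*(3 + 115976)) = 47348 - 14*16/(3*115979) = 47348 - 1*224/347937 = 47348 - 224/347937 = 16474120852/347937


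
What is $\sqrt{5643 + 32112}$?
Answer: $3 \sqrt{4195} \approx 194.31$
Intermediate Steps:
$\sqrt{5643 + 32112} = \sqrt{37755} = 3 \sqrt{4195}$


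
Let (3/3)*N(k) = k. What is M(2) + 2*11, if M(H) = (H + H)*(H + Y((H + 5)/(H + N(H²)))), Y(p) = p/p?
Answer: 34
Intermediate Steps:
N(k) = k
Y(p) = 1
M(H) = 2*H*(1 + H) (M(H) = (H + H)*(H + 1) = (2*H)*(1 + H) = 2*H*(1 + H))
M(2) + 2*11 = 2*2*(1 + 2) + 2*11 = 2*2*3 + 22 = 12 + 22 = 34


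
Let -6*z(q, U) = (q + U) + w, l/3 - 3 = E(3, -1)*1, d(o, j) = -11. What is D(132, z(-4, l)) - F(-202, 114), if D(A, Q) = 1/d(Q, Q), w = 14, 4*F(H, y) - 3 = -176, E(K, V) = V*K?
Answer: 1899/44 ≈ 43.159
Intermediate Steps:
E(K, V) = K*V
F(H, y) = -173/4 (F(H, y) = 3/4 + (1/4)*(-176) = 3/4 - 44 = -173/4)
l = 0 (l = 9 + 3*((3*(-1))*1) = 9 + 3*(-3*1) = 9 + 3*(-3) = 9 - 9 = 0)
z(q, U) = -7/3 - U/6 - q/6 (z(q, U) = -((q + U) + 14)/6 = -((U + q) + 14)/6 = -(14 + U + q)/6 = -7/3 - U/6 - q/6)
D(A, Q) = -1/11 (D(A, Q) = 1/(-11) = -1/11)
D(132, z(-4, l)) - F(-202, 114) = -1/11 - 1*(-173/4) = -1/11 + 173/4 = 1899/44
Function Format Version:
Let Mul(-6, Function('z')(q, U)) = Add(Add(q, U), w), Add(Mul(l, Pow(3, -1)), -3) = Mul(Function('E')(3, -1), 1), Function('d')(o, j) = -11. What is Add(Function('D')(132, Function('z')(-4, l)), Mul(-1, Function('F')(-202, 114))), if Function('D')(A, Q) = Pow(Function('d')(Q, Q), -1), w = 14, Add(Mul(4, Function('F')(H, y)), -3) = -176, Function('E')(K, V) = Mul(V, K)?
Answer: Rational(1899, 44) ≈ 43.159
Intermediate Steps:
Function('E')(K, V) = Mul(K, V)
Function('F')(H, y) = Rational(-173, 4) (Function('F')(H, y) = Add(Rational(3, 4), Mul(Rational(1, 4), -176)) = Add(Rational(3, 4), -44) = Rational(-173, 4))
l = 0 (l = Add(9, Mul(3, Mul(Mul(3, -1), 1))) = Add(9, Mul(3, Mul(-3, 1))) = Add(9, Mul(3, -3)) = Add(9, -9) = 0)
Function('z')(q, U) = Add(Rational(-7, 3), Mul(Rational(-1, 6), U), Mul(Rational(-1, 6), q)) (Function('z')(q, U) = Mul(Rational(-1, 6), Add(Add(q, U), 14)) = Mul(Rational(-1, 6), Add(Add(U, q), 14)) = Mul(Rational(-1, 6), Add(14, U, q)) = Add(Rational(-7, 3), Mul(Rational(-1, 6), U), Mul(Rational(-1, 6), q)))
Function('D')(A, Q) = Rational(-1, 11) (Function('D')(A, Q) = Pow(-11, -1) = Rational(-1, 11))
Add(Function('D')(132, Function('z')(-4, l)), Mul(-1, Function('F')(-202, 114))) = Add(Rational(-1, 11), Mul(-1, Rational(-173, 4))) = Add(Rational(-1, 11), Rational(173, 4)) = Rational(1899, 44)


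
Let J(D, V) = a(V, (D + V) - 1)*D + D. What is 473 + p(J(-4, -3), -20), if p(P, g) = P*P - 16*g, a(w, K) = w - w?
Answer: 809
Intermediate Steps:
a(w, K) = 0
J(D, V) = D (J(D, V) = 0*D + D = 0 + D = D)
p(P, g) = P² - 16*g
473 + p(J(-4, -3), -20) = 473 + ((-4)² - 16*(-20)) = 473 + (16 + 320) = 473 + 336 = 809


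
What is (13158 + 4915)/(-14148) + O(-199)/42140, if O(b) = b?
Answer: -95551459/74524590 ≈ -1.2821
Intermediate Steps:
(13158 + 4915)/(-14148) + O(-199)/42140 = (13158 + 4915)/(-14148) - 199/42140 = 18073*(-1/14148) - 199*1/42140 = -18073/14148 - 199/42140 = -95551459/74524590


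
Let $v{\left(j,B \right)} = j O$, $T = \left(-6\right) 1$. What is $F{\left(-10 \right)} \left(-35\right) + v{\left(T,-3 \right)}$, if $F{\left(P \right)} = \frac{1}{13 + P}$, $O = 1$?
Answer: $- \frac{53}{3} \approx -17.667$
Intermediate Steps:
$T = -6$
$v{\left(j,B \right)} = j$ ($v{\left(j,B \right)} = j 1 = j$)
$F{\left(-10 \right)} \left(-35\right) + v{\left(T,-3 \right)} = \frac{1}{13 - 10} \left(-35\right) - 6 = \frac{1}{3} \left(-35\right) - 6 = - \frac{35}{3} - 6 = - \frac{53}{3}$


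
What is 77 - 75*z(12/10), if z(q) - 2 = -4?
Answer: 227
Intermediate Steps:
z(q) = -2 (z(q) = 2 - 4 = -2)
77 - 75*z(12/10) = 77 - 75*(-2) = 77 + 150 = 227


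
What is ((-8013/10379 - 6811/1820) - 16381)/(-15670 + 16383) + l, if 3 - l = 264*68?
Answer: -34579152315867/1924059020 ≈ -17972.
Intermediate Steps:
l = -17949 (l = 3 - 264*68 = 3 - 1*17952 = 3 - 17952 = -17949)
((-8013/10379 - 6811/1820) - 16381)/(-15670 + 16383) + l = ((-8013/10379 - 6811/1820) - 16381)/(-15670 + 16383) - 17949 = ((-8013*1/10379 - 6811*1/1820) - 16381)/713 - 17949 = ((-8013/10379 - 973/260) - 16381)*(1/713) - 17949 = (-12182147/2698540 - 16381)*(1/713) - 17949 = -44216965887/2698540*1/713 - 17949 = -44216965887/1924059020 - 17949 = -34579152315867/1924059020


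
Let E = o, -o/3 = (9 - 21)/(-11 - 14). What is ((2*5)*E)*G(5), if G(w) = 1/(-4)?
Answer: 18/5 ≈ 3.6000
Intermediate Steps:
o = -36/25 (o = -3*(9 - 21)/(-11 - 14) = -(-36)/(-25) = -(-36)*(-1)/25 = -3*12/25 = -36/25 ≈ -1.4400)
E = -36/25 ≈ -1.4400
G(w) = -1/4
((2*5)*E)*G(5) = ((2*5)*(-36/25))*(-1/4) = (10*(-36/25))*(-1/4) = -72/5*(-1/4) = 18/5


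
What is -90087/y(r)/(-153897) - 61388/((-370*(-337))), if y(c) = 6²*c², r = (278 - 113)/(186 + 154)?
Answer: -13268160676526/31345912555155 ≈ -0.42328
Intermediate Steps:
r = 33/68 (r = 165/340 = 165*(1/340) = 33/68 ≈ 0.48529)
y(c) = 36*c²
-90087/y(r)/(-153897) - 61388/((-370*(-337))) = -90087/(36*(33/68)²)/(-153897) - 61388/((-370*(-337))) = -90087/(36*(1089/4624))*(-1/153897) - 61388/124690 = -90087/9801/1156*(-1/153897) - 61388*1/124690 = -90087*1156/9801*(-1/153897) - 30694/62345 = -1*34713524/3267*(-1/153897) - 30694/62345 = -34713524/3267*(-1/153897) - 30694/62345 = 34713524/502781499 - 30694/62345 = -13268160676526/31345912555155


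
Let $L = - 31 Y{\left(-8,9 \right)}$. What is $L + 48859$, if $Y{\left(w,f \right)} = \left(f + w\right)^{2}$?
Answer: $48828$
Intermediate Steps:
$L = -31$ ($L = - 31 \left(9 - 8\right)^{2} = - 31 \cdot 1^{2} = \left(-31\right) 1 = -31$)
$L + 48859 = -31 + 48859 = 48828$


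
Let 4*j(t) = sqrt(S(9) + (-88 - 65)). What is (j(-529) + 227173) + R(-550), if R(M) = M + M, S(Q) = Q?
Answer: 226073 + 3*I ≈ 2.2607e+5 + 3.0*I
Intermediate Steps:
R(M) = 2*M
j(t) = 3*I (j(t) = sqrt(9 + (-88 - 65))/4 = sqrt(9 - 153)/4 = sqrt(-144)/4 = (12*I)/4 = 3*I)
(j(-529) + 227173) + R(-550) = (3*I + 227173) + 2*(-550) = (227173 + 3*I) - 1100 = 226073 + 3*I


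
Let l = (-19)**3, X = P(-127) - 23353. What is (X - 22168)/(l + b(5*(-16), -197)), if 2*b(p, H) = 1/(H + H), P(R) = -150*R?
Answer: 20859148/5404893 ≈ 3.8593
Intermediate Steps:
b(p, H) = 1/(4*H) (b(p, H) = 1/(2*(H + H)) = 1/(2*((2*H))) = (1/(2*H))/2 = 1/(4*H))
X = -4303 (X = -150*(-127) - 23353 = 19050 - 23353 = -4303)
l = -6859
(X - 22168)/(l + b(5*(-16), -197)) = (-4303 - 22168)/(-6859 + (1/4)/(-197)) = -26471/(-6859 + (1/4)*(-1/197)) = -26471/(-6859 - 1/788) = -26471/(-5404893/788) = -26471*(-788/5404893) = 20859148/5404893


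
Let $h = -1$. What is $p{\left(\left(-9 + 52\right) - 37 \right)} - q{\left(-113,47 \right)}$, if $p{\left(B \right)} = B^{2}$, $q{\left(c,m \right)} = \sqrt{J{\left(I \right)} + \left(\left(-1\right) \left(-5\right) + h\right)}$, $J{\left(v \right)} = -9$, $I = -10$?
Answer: $36 - i \sqrt{5} \approx 36.0 - 2.2361 i$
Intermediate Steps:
$q{\left(c,m \right)} = i \sqrt{5}$ ($q{\left(c,m \right)} = \sqrt{-9 - -4} = \sqrt{-9 + \left(5 - 1\right)} = \sqrt{-9 + 4} = \sqrt{-5} = i \sqrt{5}$)
$p{\left(\left(-9 + 52\right) - 37 \right)} - q{\left(-113,47 \right)} = \left(\left(-9 + 52\right) - 37\right)^{2} - i \sqrt{5} = \left(43 - 37\right)^{2} - i \sqrt{5} = 6^{2} - i \sqrt{5} = 36 - i \sqrt{5}$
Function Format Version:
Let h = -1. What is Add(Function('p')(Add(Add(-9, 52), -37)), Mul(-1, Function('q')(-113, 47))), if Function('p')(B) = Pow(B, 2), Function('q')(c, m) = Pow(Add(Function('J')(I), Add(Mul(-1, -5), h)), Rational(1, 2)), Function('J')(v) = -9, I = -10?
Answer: Add(36, Mul(-1, I, Pow(5, Rational(1, 2)))) ≈ Add(36.000, Mul(-2.2361, I))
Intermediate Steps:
Function('q')(c, m) = Mul(I, Pow(5, Rational(1, 2))) (Function('q')(c, m) = Pow(Add(-9, Add(Mul(-1, -5), -1)), Rational(1, 2)) = Pow(Add(-9, Add(5, -1)), Rational(1, 2)) = Pow(Add(-9, 4), Rational(1, 2)) = Pow(-5, Rational(1, 2)) = Mul(I, Pow(5, Rational(1, 2))))
Add(Function('p')(Add(Add(-9, 52), -37)), Mul(-1, Function('q')(-113, 47))) = Add(Pow(Add(Add(-9, 52), -37), 2), Mul(-1, Mul(I, Pow(5, Rational(1, 2))))) = Add(Pow(Add(43, -37), 2), Mul(-1, I, Pow(5, Rational(1, 2)))) = Add(Pow(6, 2), Mul(-1, I, Pow(5, Rational(1, 2)))) = Add(36, Mul(-1, I, Pow(5, Rational(1, 2))))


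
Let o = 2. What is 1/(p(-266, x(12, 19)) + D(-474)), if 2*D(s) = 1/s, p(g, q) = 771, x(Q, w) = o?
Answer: 948/730907 ≈ 0.0012970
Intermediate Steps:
x(Q, w) = 2
D(s) = 1/(2*s)
1/(p(-266, x(12, 19)) + D(-474)) = 1/(771 + (½)/(-474)) = 1/(771 + (½)*(-1/474)) = 1/(771 - 1/948) = 1/(730907/948) = 948/730907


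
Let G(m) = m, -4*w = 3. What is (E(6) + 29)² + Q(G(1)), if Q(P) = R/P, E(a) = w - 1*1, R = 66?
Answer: 12937/16 ≈ 808.56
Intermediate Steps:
w = -¾ (w = -¼*3 = -¾ ≈ -0.75000)
E(a) = -7/4 (E(a) = -¾ - 1*1 = -¾ - 1 = -7/4)
Q(P) = 66/P
(E(6) + 29)² + Q(G(1)) = (-7/4 + 29)² + 66/1 = (109/4)² + 66*1 = 11881/16 + 66 = 12937/16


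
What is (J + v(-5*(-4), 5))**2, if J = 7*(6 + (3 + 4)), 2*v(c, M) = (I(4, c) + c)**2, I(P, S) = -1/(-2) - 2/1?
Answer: 4397409/64 ≈ 68710.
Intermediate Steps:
I(P, S) = -3/2 (I(P, S) = -1*(-1/2) - 2*1 = 1/2 - 2 = -3/2)
v(c, M) = (-3/2 + c)**2/2
J = 91 (J = 7*(6 + 7) = 7*13 = 91)
(J + v(-5*(-4), 5))**2 = (91 + (-3 + 2*(-5*(-4)))**2/8)**2 = (91 + (-3 + 2*20)**2/8)**2 = (91 + (-3 + 40)**2/8)**2 = (91 + (1/8)*37**2)**2 = (91 + (1/8)*1369)**2 = (91 + 1369/8)**2 = (2097/8)**2 = 4397409/64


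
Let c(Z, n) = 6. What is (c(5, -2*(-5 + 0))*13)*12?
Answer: 936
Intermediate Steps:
(c(5, -2*(-5 + 0))*13)*12 = (6*13)*12 = 78*12 = 936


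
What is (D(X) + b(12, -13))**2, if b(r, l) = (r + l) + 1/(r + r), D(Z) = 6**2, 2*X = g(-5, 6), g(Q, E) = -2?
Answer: 707281/576 ≈ 1227.9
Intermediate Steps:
X = -1 (X = (1/2)*(-2) = -1)
D(Z) = 36
b(r, l) = l + r + 1/(2*r) (b(r, l) = (l + r) + 1/(2*r) = l + r + 1/(2*r))
(D(X) + b(12, -13))**2 = (36 + (-13 + 12 + (1/2)/12))**2 = (36 + (-13 + 12 + (1/2)*(1/12)))**2 = (36 + (-13 + 12 + 1/24))**2 = (36 - 23/24)**2 = (841/24)**2 = 707281/576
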